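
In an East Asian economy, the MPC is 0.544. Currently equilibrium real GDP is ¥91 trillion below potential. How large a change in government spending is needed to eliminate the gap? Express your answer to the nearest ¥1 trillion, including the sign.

+¥41 trillion

Spending multiplier = 1/(1 − MPC) = 1/(1 − 0.544) = 1/0.456 ≈ 2.193.
Need ΔY = +¥91 trillion, so ΔG = ΔY/k = (+¥91 trillion) × 0.456 ≈ +¥41 trillion.
The government should increase government spending by ¥41 trillion.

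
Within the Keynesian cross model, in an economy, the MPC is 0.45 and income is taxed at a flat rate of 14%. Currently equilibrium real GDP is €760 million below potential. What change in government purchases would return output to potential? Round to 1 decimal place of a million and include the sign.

+€465.9 million

Spending multiplier = 1/(1 − c(1−t)) = 1/(1 − 0.45×0.86) = 1/0.613 ≈ 1.631.
Need ΔY = +€760 million, so ΔG = ΔY/k = (+€760 million) × 0.613 ≈ +€465.9 million.
The government should increase government purchases by €465.9 million.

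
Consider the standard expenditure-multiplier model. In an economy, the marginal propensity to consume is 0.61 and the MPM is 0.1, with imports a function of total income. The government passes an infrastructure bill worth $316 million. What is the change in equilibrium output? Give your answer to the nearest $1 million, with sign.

Spending multiplier = 1/(1 − c + m) = 1/(1 − 0.61 + 0.1) = 1/0.49 ≈ 2.041.
ΔY = k × ΔG = (+$316 million) / 0.49 ≈ +$645 million.

+$645 million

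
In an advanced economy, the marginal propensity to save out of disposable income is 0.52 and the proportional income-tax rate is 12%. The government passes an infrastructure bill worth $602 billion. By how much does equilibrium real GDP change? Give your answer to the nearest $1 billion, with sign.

MPC = 1 − MPS = 1 − 0.52 = 0.48.
Spending multiplier = 1/(1 − c(1−t)) = 1/(1 − 0.48×0.88) = 1/0.5776 ≈ 1.731.
ΔY = k × ΔG = (+$602 billion) / 0.5776 ≈ +$1,042 billion.

+$1,042 billion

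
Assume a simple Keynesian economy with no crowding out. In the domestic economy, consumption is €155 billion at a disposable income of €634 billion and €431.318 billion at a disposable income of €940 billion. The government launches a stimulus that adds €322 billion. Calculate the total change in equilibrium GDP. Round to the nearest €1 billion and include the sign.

+€3,320 billion

MPC = ΔC/ΔYd = (431.318 − 155)/(940 − 634) = 276.318/306 = 0.903.
Expenditure multiplier = 1/(1 − MPC) = 1/(1 − 0.903) = 1/0.097 ≈ 10.309.
ΔY = k × ΔG = (+€322 billion) / 0.097 ≈ +€3,320 billion.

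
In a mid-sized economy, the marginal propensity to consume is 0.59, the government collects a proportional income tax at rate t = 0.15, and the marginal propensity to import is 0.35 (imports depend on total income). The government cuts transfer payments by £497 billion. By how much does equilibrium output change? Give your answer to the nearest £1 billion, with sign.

The transfer change shifts disposable income by −£497 billion, so first-round consumption changes by c·ΔTR = 0.59 × (−£497 billion) = −£293.23 billion.
Expenditure multiplier = 1/(1 − c(1−t) + m) = 1/(1 − 0.59×0.85 + 0.35) = 1/0.8485 ≈ 1.179.
The transfer multiplier is c × k ≈ 0.695, so ΔY = k × (c·ΔTR) = (−£293.23 billion) / 0.8485 ≈ −£346 billion.

−£346 billion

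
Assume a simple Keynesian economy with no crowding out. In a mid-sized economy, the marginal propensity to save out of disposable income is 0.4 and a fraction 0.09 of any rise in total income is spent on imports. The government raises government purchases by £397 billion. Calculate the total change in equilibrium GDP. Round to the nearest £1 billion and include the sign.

+£810 billion

MPC = 1 − MPS = 1 − 0.4 = 0.6.
Expenditure multiplier = 1/(1 − c + m) = 1/(1 − 0.6 + 0.09) = 1/0.49 ≈ 2.041.
ΔY = k × ΔG = (+£397 billion) / 0.49 ≈ +£810 billion.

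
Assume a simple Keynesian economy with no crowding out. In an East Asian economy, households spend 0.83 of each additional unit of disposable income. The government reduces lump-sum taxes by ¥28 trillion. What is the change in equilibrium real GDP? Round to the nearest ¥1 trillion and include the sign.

A lump-sum tax change of −¥28 trillion shifts disposable income by +¥28 trillion; first-round consumption changes by −c × ΔT = −0.83 × (−¥28 trillion) = +¥23.24 trillion.
Expenditure multiplier = 1/(1 − MPC) = 1/(1 − 0.83) = 1/0.17 ≈ 5.882.
The tax multiplier is −c × k ≈ −4.882, so ΔY = k × (−c·ΔT) = (+¥23.24 trillion) / 0.17 ≈ +¥137 trillion.

+¥137 trillion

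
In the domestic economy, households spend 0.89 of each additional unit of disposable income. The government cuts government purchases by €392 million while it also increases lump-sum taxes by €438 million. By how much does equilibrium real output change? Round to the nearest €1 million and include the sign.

Expenditure multiplier = 1/(1 − MPC) = 1/(1 − 0.89) = 1/0.11 ≈ 9.091.
ΔG contributes k·ΔG = (−€392 million) / 0.11 ≈ −€3,563.6 million.
ΔT of +€438 million changes first-round spending by −c·ΔT = −€389.82 million, contributing k·(−c·ΔT) = (−€389.82 million) / 0.11 ≈ −€3,543.8 million.
Net ΔY = k(ΔG − c·ΔT) = (−€781.82 million) / 0.11 ≈ −€7,107 million.

−€7,107 million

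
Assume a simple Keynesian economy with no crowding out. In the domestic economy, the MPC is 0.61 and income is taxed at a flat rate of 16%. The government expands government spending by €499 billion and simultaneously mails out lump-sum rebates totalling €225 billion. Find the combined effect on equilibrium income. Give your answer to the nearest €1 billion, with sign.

Expenditure multiplier = 1/(1 − c(1−t)) = 1/(1 − 0.61×0.84) = 1/0.4876 ≈ 2.051.
ΔG contributes k·ΔG = (+€499 billion) / 0.4876 ≈ +€1,023.4 billion.
ΔT of −€225 billion changes first-round spending by −c·ΔT = +€137.25 billion, contributing k·(−c·ΔT) = (+€137.25 billion) / 0.4876 ≈ +€281.5 billion.
Net ΔY = k(ΔG − c·ΔT) = (+€636.25 billion) / 0.4876 ≈ +€1,305 billion.

+€1,305 billion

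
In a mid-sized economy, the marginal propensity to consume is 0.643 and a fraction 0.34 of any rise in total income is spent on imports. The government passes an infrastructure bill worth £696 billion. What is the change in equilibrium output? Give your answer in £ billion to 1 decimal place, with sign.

Expenditure multiplier = 1/(1 − c + m) = 1/(1 − 0.643 + 0.34) = 1/0.697 ≈ 1.435.
ΔY = k × ΔG = (+£696 billion) / 0.697 ≈ +£998.6 billion.

+£998.6 billion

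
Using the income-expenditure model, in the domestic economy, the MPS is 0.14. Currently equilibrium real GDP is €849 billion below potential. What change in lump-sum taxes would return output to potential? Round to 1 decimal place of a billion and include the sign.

MPC = 1 − MPS = 1 − 0.14 = 0.86.
Spending multiplier = 1/(1 − MPC) = 1/(1 − 0.86) = 1/0.14 ≈ 7.143.
Tax multiplier = −c·k = −0.86/0.14 ≈ −6.143. Need ΔY = +€849 billion, so ΔT = ΔY/(−c·k) = −(+€849 billion) × 0.14 / 0.86 ≈ −€138.2 billion.
The government should cut lump-sum taxes by €138.2 billion.

−€138.2 billion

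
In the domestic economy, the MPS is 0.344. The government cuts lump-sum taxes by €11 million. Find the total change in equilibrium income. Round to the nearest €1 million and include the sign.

+€21 million

MPC = 1 − MPS = 1 − 0.344 = 0.656.
A lump-sum tax change of −€11 million shifts disposable income by +€11 million; first-round consumption changes by −c × ΔT = −0.656 × (−€11 million) = +€7.216 million.
Expenditure multiplier = 1/(1 − MPC) = 1/(1 − 0.656) = 1/0.344 ≈ 2.907.
The tax multiplier is −c × k ≈ −1.907, so ΔY = k × (−c·ΔT) = (+€7.216 million) / 0.344 ≈ +€21 million.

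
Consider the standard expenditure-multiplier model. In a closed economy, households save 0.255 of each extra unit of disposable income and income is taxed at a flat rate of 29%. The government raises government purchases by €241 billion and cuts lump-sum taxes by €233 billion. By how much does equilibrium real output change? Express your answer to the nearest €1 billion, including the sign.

MPC = 1 − MPS = 1 − 0.255 = 0.745.
Expenditure multiplier = 1/(1 − c(1−t)) = 1/(1 − 0.745×0.71) = 1/0.47105 ≈ 2.123.
ΔG contributes k·ΔG = (+€241 billion) / 0.47105 ≈ +€511.6 billion.
ΔT of −€233 billion changes first-round spending by −c·ΔT = +€173.585 billion, contributing k·(−c·ΔT) = (+€173.585 billion) / 0.47105 ≈ +€368.5 billion.
Net ΔY = k(ΔG − c·ΔT) = (+€414.585 billion) / 0.47105 ≈ +€880 billion.

+€880 billion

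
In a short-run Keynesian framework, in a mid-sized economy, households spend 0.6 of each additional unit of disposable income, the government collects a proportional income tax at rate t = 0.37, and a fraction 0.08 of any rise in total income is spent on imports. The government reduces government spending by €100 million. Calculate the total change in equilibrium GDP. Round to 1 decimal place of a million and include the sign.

−€142.5 million

Government-spending multiplier = 1/(1 − c(1−t) + m) = 1/(1 − 0.6×0.63 + 0.08) = 1/0.702 ≈ 1.425.
ΔY = k × ΔG = (−€100 million) / 0.702 ≈ −€142.5 million.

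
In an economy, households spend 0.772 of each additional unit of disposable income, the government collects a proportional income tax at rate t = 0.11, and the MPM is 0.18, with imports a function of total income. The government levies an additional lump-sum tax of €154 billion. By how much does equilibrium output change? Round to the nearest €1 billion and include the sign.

A lump-sum tax change of +€154 billion shifts disposable income by −€154 billion; first-round consumption changes by −c × ΔT = −0.772 × (+€154 billion) = −€118.888 billion.
Expenditure multiplier = 1/(1 − c(1−t) + m) = 1/(1 − 0.772×0.89 + 0.18) = 1/0.49292 ≈ 2.029.
The tax multiplier is −c × k ≈ −1.566, so ΔY = k × (−c·ΔT) = (−€118.888 billion) / 0.49292 ≈ −€241 billion.

−€241 billion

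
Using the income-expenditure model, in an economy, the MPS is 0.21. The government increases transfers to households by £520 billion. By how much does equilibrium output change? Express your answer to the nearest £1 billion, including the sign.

+£1,956 billion

MPC = 1 − MPS = 1 − 0.21 = 0.79.
The transfer change shifts disposable income by +£520 billion, so first-round consumption changes by c·ΔTR = 0.79 × (+£520 billion) = +£410.8 billion.
Expenditure multiplier = 1/(1 − MPC) = 1/(1 − 0.79) = 1/0.21 ≈ 4.762.
The transfer multiplier is c × k ≈ 3.762, so ΔY = k × (c·ΔTR) = (+£410.8 billion) / 0.21 ≈ +£1,956 billion.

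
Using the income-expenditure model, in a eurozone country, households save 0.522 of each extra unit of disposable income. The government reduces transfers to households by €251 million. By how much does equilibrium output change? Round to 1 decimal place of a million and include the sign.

MPC = 1 − MPS = 1 − 0.522 = 0.478.
The transfer change shifts disposable income by −€251 million, so first-round consumption changes by c·ΔTR = 0.478 × (−€251 million) = −€119.978 million.
Expenditure multiplier = 1/(1 − MPC) = 1/(1 − 0.478) = 1/0.522 ≈ 1.916.
The transfer multiplier is c × k ≈ 0.916, so ΔY = k × (c·ΔTR) = (−€119.978 million) / 0.522 ≈ −€229.8 million.

−€229.8 million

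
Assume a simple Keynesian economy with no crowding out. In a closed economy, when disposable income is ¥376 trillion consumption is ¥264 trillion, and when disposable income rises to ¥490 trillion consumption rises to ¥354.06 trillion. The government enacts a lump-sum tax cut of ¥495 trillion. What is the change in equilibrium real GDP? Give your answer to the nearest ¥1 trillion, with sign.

MPC = ΔC/ΔYd = (354.06 − 264)/(490 − 376) = 90.06/114 = 0.79.
A lump-sum tax change of −¥495 trillion shifts disposable income by +¥495 trillion; first-round consumption changes by −c × ΔT = −0.79 × (−¥495 trillion) = +¥391.05 trillion.
Expenditure multiplier = 1/(1 − MPC) = 1/(1 − 0.79) = 1/0.21 ≈ 4.762.
The tax multiplier is −c × k ≈ −3.762, so ΔY = k × (−c·ΔT) = (+¥391.05 trillion) / 0.21 ≈ +¥1,862 trillion.

+¥1,862 trillion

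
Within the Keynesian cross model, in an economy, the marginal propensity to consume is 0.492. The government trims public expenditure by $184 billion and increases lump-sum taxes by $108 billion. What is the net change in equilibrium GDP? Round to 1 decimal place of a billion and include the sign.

−$466.8 billion

Expenditure multiplier = 1/(1 − MPC) = 1/(1 − 0.492) = 1/0.508 ≈ 1.969.
ΔG contributes k·ΔG = (−$184 billion) / 0.508 ≈ −$362.2 billion.
ΔT of +$108 billion changes first-round spending by −c·ΔT = −$53.136 billion, contributing k·(−c·ΔT) = (−$53.136 billion) / 0.508 ≈ −$104.6 billion.
Net ΔY = k(ΔG − c·ΔT) = (−$237.136 billion) / 0.508 ≈ −$466.8 billion.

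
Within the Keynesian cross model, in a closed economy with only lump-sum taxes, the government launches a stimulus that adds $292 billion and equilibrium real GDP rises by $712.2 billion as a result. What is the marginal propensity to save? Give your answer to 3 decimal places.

Implied spending multiplier k = ΔY/ΔG = 712.2/292 ≈ 2.439.
Since k = 1/(1 − MPC), MPC = 1 − 1/k = 1 − ΔG/ΔY = 1 − 292/712.2 ≈ 0.590.
MPS = 1 − MPC = 0.410.

0.410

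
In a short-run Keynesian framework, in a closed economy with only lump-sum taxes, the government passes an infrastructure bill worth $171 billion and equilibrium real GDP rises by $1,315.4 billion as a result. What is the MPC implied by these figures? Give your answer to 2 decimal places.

0.87

Implied spending multiplier k = ΔY/ΔG = 1,315.4/171 ≈ 7.6924.
Since k = 1/(1 − MPC), MPC = 1 − 1/k = 1 − ΔG/ΔY = 1 − 171/1,315.4 ≈ 0.87.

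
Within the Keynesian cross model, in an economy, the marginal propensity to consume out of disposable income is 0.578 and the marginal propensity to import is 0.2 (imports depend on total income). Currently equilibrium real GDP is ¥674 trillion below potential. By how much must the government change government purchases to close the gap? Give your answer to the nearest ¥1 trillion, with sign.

+¥419 trillion

Spending multiplier = 1/(1 − c + m) = 1/(1 − 0.578 + 0.2) = 1/0.622 ≈ 1.608.
Need ΔY = +¥674 trillion, so ΔG = ΔY/k = (+¥674 trillion) × 0.622 ≈ +¥419 trillion.
The government should increase government purchases by ¥419 trillion.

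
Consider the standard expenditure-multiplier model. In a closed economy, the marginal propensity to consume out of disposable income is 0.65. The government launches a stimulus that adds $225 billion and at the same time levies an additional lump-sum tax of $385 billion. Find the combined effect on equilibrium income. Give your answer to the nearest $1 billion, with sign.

Expenditure multiplier = 1/(1 − MPC) = 1/(1 − 0.65) = 1/0.35 ≈ 2.857.
ΔG contributes k·ΔG = (+$225 billion) / 0.35 ≈ +$642.9 billion.
ΔT of +$385 billion changes first-round spending by −c·ΔT = −$250.25 billion, contributing k·(−c·ΔT) = (−$250.25 billion) / 0.35 = −$715 billion.
Net ΔY = k(ΔG − c·ΔT) = (−$25.25 billion) / 0.35 ≈ −$72 billion.

−$72 billion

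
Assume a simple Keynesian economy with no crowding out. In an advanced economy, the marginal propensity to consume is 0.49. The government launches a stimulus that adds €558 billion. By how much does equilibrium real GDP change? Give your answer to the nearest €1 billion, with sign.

Government-spending multiplier = 1/(1 − MPC) = 1/(1 − 0.49) = 1/0.51 ≈ 1.961.
ΔY = k × ΔG = (+€558 billion) / 0.51 ≈ +€1,094 billion.

+€1,094 billion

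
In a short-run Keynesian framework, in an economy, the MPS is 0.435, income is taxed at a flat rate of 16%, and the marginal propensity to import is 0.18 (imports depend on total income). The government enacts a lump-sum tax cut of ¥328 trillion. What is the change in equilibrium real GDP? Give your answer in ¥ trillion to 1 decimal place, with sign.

MPC = 1 − MPS = 1 − 0.435 = 0.565.
A lump-sum tax change of −¥328 trillion shifts disposable income by +¥328 trillion; first-round consumption changes by −c × ΔT = −0.565 × (−¥328 trillion) = +¥185.32 trillion.
Expenditure multiplier = 1/(1 − c(1−t) + m) = 1/(1 − 0.565×0.84 + 0.18) = 1/0.7054 ≈ 1.418.
The tax multiplier is −c × k ≈ −0.801, so ΔY = k × (−c·ΔT) = (+¥185.32 trillion) / 0.7054 ≈ +¥262.7 trillion.

+¥262.7 trillion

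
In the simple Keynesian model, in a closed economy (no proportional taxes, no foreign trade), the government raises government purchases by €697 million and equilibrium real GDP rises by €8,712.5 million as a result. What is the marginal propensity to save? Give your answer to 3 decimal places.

0.080

Implied spending multiplier k = ΔY/ΔG = 8,712.5/697 = 12.5.
Since k = 1/(1 − MPC), MPC = 1 − 1/k = 1 − ΔG/ΔY = 1 − 697/8,712.5 = 0.920.
MPS = 1 − MPC = 0.080.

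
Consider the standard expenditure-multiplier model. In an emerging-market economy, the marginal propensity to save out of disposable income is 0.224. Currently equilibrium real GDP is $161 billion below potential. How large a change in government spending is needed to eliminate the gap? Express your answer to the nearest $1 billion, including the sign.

MPC = 1 − MPS = 1 − 0.224 = 0.776.
Spending multiplier = 1/(1 − MPC) = 1/(1 − 0.776) = 1/0.224 ≈ 4.464.
Need ΔY = +$161 billion, so ΔG = ΔY/k = (+$161 billion) × 0.224 ≈ +$36 billion.
The government should increase government spending by $36 billion.

+$36 billion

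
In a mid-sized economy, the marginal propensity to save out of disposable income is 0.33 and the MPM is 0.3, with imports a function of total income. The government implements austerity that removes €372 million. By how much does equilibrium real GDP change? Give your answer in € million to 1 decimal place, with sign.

MPC = 1 − MPS = 1 − 0.33 = 0.67.
Expenditure multiplier = 1/(1 − c + m) = 1/(1 − 0.67 + 0.3) = 1/0.63 ≈ 1.587.
ΔY = k × ΔG = (−€372 million) / 0.63 ≈ −€590.5 million.

−€590.5 million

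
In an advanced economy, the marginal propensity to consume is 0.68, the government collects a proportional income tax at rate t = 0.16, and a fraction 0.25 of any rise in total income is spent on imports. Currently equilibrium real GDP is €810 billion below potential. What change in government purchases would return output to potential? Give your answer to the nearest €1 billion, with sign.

+€550 billion

Spending multiplier = 1/(1 − c(1−t) + m) = 1/(1 − 0.68×0.84 + 0.25) = 1/0.6788 ≈ 1.473.
Need ΔY = +€810 billion, so ΔG = ΔY/k = (+€810 billion) × 0.6788 ≈ +€550 billion.
The government should increase government purchases by €550 billion.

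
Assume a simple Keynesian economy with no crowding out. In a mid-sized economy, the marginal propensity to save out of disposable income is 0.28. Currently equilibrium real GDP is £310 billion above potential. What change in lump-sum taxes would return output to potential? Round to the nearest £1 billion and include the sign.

+£121 billion

MPC = 1 − MPS = 1 − 0.28 = 0.72.
Spending multiplier = 1/(1 − MPC) = 1/(1 − 0.72) = 1/0.28 ≈ 3.571.
Tax multiplier = −c·k = −0.72/0.28 ≈ −2.571. Need ΔY = −£310 billion, so ΔT = ΔY/(−c·k) = −(−£310 billion) × 0.28 / 0.72 ≈ +£121 billion.
The government should raise lump-sum taxes by £121 billion.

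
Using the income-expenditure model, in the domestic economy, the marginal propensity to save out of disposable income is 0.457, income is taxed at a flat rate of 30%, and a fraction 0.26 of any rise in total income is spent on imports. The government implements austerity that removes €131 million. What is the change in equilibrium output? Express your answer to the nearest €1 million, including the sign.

MPC = 1 − MPS = 1 − 0.457 = 0.543.
Government-spending multiplier = 1/(1 − c(1−t) + m) = 1/(1 − 0.543×0.7 + 0.26) = 1/0.8799 ≈ 1.136.
ΔY = k × ΔG = (−€131 million) / 0.8799 ≈ −€149 million.

−€149 million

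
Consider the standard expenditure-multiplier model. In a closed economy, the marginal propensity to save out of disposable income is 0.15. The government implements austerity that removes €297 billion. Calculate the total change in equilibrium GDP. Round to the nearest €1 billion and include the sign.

MPC = 1 − MPS = 1 − 0.15 = 0.85.
Government-spending multiplier = 1/(1 − MPC) = 1/(1 − 0.85) = 1/0.15 ≈ 6.667.
ΔY = k × ΔG = (−€297 billion) / 0.15 = −€1,980 billion.

−€1,980 billion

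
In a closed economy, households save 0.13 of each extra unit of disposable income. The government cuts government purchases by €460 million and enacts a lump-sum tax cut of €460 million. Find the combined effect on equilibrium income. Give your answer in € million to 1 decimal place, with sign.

MPC = 1 − MPS = 1 − 0.13 = 0.87.
Expenditure multiplier = 1/(1 − MPC) = 1/(1 − 0.87) = 1/0.13 ≈ 7.692.
ΔG contributes k·ΔG = (−€460 million) / 0.13 ≈ −€3,538.5 million.
ΔT of −€460 million changes first-round spending by −c·ΔT = +€400.2 million, contributing k·(−c·ΔT) = (+€400.2 million) / 0.13 ≈ +€3,078.5 million.
With ΔG = ΔT and no other leakages, the balanced-budget multiplier is 1, so ΔY = ΔG = −€460 million.

−€460.0 million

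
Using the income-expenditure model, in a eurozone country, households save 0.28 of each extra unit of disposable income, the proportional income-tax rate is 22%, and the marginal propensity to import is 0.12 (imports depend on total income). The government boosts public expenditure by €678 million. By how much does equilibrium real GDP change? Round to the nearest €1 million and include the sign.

MPC = 1 − MPS = 1 − 0.28 = 0.72.
Government-spending multiplier = 1/(1 − c(1−t) + m) = 1/(1 − 0.72×0.78 + 0.12) = 1/0.5584 ≈ 1.791.
ΔY = k × ΔG = (+€678 million) / 0.5584 ≈ +€1,214 million.

+€1,214 million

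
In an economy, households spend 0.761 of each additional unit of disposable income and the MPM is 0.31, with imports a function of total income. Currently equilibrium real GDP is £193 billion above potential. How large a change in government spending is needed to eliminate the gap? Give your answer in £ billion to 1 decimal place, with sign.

Spending multiplier = 1/(1 − c + m) = 1/(1 − 0.761 + 0.31) = 1/0.549 ≈ 1.821.
Need ΔY = −£193 billion, so ΔG = ΔY/k = (−£193 billion) × 0.549 ≈ −£106 billion.
The government should cut government spending by £106 billion.

−£106.0 billion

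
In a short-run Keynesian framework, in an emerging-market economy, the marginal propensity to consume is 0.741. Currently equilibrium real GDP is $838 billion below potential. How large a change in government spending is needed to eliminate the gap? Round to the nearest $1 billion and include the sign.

+$217 billion

Spending multiplier = 1/(1 − MPC) = 1/(1 − 0.741) = 1/0.259 ≈ 3.861.
Need ΔY = +$838 billion, so ΔG = ΔY/k = (+$838 billion) × 0.259 ≈ +$217 billion.
The government should increase government spending by $217 billion.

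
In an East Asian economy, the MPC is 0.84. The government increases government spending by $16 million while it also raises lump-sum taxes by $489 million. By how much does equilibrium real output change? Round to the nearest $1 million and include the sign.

Expenditure multiplier = 1/(1 − MPC) = 1/(1 − 0.84) = 1/0.16 = 6.25.
ΔG contributes k·ΔG = (+$16 million) / 0.16 = +$100 million.
ΔT of +$489 million changes first-round spending by −c·ΔT = −$410.76 million, contributing k·(−c·ΔT) = (−$410.76 million) / 0.16 ≈ −$2,567.3 million.
Net ΔY = k(ΔG − c·ΔT) = (−$394.76 million) / 0.16 ≈ −$2,467 million.

−$2,467 million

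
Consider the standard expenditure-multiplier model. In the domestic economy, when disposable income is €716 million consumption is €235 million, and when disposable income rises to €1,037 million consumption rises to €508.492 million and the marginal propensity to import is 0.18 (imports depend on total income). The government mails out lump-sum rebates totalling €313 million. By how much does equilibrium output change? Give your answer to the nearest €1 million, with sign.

MPC = ΔC/ΔYd = (508.492 − 235)/(1,037 − 716) = 273.492/321 = 0.852.
A lump-sum tax change of −€313 million shifts disposable income by +€313 million; first-round consumption changes by −c × ΔT = −0.852 × (−€313 million) = +€266.676 million.
Expenditure multiplier = 1/(1 − c + m) = 1/(1 − 0.852 + 0.18) = 1/0.328 ≈ 3.049.
The tax multiplier is −c × k ≈ −2.598, so ΔY = k × (−c·ΔT) = (+€266.676 million) / 0.328 ≈ +€813 million.

+€813 million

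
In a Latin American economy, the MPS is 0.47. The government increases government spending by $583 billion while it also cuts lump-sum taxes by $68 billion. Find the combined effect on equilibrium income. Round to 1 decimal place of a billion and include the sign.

MPC = 1 − MPS = 1 − 0.47 = 0.53.
Expenditure multiplier = 1/(1 − MPC) = 1/(1 − 0.53) = 1/0.47 ≈ 2.128.
ΔG contributes k·ΔG = (+$583 billion) / 0.47 ≈ +$1,240.4 billion.
ΔT of −$68 billion changes first-round spending by −c·ΔT = +$36.04 billion, contributing k·(−c·ΔT) = (+$36.04 billion) / 0.47 ≈ +$76.7 billion.
Net ΔY = k(ΔG − c·ΔT) = (+$619.04 billion) / 0.47 ≈ +$1,317.1 billion.

+$1,317.1 billion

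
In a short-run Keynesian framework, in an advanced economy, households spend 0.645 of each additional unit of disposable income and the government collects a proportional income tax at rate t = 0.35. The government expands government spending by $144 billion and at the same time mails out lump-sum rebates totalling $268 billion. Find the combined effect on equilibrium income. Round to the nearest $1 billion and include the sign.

+$546 billion

Expenditure multiplier = 1/(1 − c(1−t)) = 1/(1 − 0.645×0.65) = 1/0.58075 ≈ 1.722.
ΔG contributes k·ΔG = (+$144 billion) / 0.58075 ≈ +$248 billion.
ΔT of −$268 billion changes first-round spending by −c·ΔT = +$172.86 billion, contributing k·(−c·ΔT) = (+$172.86 billion) / 0.58075 ≈ +$297.6 billion.
Net ΔY = k(ΔG − c·ΔT) = (+$316.86 billion) / 0.58075 ≈ +$546 billion.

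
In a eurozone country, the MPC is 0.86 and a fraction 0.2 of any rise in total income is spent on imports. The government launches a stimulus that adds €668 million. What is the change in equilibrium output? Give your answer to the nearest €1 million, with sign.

+€1,965 million

Expenditure multiplier = 1/(1 − c + m) = 1/(1 − 0.86 + 0.2) = 1/0.34 ≈ 2.941.
ΔY = k × ΔG = (+€668 million) / 0.34 ≈ +€1,965 million.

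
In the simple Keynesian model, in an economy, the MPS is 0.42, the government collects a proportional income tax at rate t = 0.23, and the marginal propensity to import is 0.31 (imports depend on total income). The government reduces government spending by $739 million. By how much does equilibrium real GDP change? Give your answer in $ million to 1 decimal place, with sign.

−$855.9 million

MPC = 1 − MPS = 1 − 0.42 = 0.58.
Government-spending multiplier = 1/(1 − c(1−t) + m) = 1/(1 − 0.58×0.77 + 0.31) = 1/0.8634 ≈ 1.158.
ΔY = k × ΔG = (−$739 million) / 0.8634 ≈ −$855.9 million.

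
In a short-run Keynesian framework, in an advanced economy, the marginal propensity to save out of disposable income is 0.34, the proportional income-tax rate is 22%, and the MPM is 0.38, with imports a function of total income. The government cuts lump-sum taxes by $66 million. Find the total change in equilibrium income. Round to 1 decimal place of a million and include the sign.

+$50.3 million

MPC = 1 − MPS = 1 − 0.34 = 0.66.
A lump-sum tax change of −$66 million shifts disposable income by +$66 million; first-round consumption changes by −c × ΔT = −0.66 × (−$66 million) = +$43.56 million.
Expenditure multiplier = 1/(1 − c(1−t) + m) = 1/(1 − 0.66×0.78 + 0.38) = 1/0.8652 ≈ 1.156.
The tax multiplier is −c × k ≈ −0.763, so ΔY = k × (−c·ΔT) = (+$43.56 million) / 0.8652 ≈ +$50.3 million.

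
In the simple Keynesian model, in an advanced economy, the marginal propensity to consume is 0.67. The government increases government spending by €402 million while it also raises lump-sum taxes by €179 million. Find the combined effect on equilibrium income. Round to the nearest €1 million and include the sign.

Expenditure multiplier = 1/(1 − MPC) = 1/(1 − 0.67) = 1/0.33 ≈ 3.03.
ΔG contributes k·ΔG = (+€402 million) / 0.33 ≈ +€1,218.2 million.
ΔT of +€179 million changes first-round spending by −c·ΔT = −€119.93 million, contributing k·(−c·ΔT) = (−€119.93 million) / 0.33 ≈ −€363.4 million.
Net ΔY = k(ΔG − c·ΔT) = (+€282.07 million) / 0.33 ≈ +€855 million.

+€855 million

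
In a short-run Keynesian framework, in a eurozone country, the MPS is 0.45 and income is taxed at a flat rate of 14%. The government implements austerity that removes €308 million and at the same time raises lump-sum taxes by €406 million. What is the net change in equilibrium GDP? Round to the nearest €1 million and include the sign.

MPC = 1 − MPS = 1 − 0.45 = 0.55.
Expenditure multiplier = 1/(1 − c(1−t)) = 1/(1 − 0.55×0.86) = 1/0.527 ≈ 1.898.
ΔG contributes k·ΔG = (−€308 million) / 0.527 ≈ −€584.4 million.
ΔT of +€406 million changes first-round spending by −c·ΔT = −€223.3 million, contributing k·(−c·ΔT) = (−€223.3 million) / 0.527 ≈ −€423.7 million.
Net ΔY = k(ΔG − c·ΔT) = (−€531.3 million) / 0.527 ≈ −€1,008 million.

−€1,008 million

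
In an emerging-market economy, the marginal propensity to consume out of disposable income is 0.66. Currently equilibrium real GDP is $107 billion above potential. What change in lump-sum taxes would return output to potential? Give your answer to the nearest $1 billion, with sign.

Spending multiplier = 1/(1 − MPC) = 1/(1 − 0.66) = 1/0.34 ≈ 2.941.
Tax multiplier = −c·k = −0.66/0.34 ≈ −1.941. Need ΔY = −$107 billion, so ΔT = ΔY/(−c·k) = −(−$107 billion) × 0.34 / 0.66 ≈ +$55 billion.
The government should raise lump-sum taxes by $55 billion.

+$55 billion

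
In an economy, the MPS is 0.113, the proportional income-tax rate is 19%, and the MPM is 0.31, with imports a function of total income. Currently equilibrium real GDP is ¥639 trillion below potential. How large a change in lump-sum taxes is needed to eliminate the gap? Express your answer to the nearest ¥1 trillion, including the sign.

MPC = 1 − MPS = 1 − 0.113 = 0.887.
Spending multiplier = 1/(1 − c(1−t) + m) = 1/(1 − 0.887×0.81 + 0.31) = 1/0.59153 ≈ 1.691.
Tax multiplier = −c·k = −0.887/0.59153 ≈ −1.5. Need ΔY = +¥639 trillion, so ΔT = ΔY/(−c·k) = −(+¥639 trillion) × 0.59153 / 0.887 ≈ −¥426 trillion.
The government should cut lump-sum taxes by ¥426 trillion.

−¥426 trillion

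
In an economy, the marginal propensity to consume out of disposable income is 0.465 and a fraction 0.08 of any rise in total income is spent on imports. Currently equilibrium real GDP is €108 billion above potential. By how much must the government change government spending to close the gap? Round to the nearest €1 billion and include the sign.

Spending multiplier = 1/(1 − c + m) = 1/(1 − 0.465 + 0.08) = 1/0.615 ≈ 1.626.
Need ΔY = −€108 billion, so ΔG = ΔY/k = (−€108 billion) × 0.615 ≈ −€66 billion.
The government should cut government spending by €66 billion.

−€66 billion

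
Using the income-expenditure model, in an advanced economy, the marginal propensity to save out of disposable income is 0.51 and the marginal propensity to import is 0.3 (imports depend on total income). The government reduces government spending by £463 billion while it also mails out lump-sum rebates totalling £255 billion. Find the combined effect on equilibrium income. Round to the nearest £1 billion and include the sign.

−£417 billion

MPC = 1 − MPS = 1 − 0.51 = 0.49.
Expenditure multiplier = 1/(1 − c + m) = 1/(1 − 0.49 + 0.3) = 1/0.81 ≈ 1.235.
ΔG contributes k·ΔG = (−£463 billion) / 0.81 ≈ −£571.6 billion.
ΔT of −£255 billion changes first-round spending by −c·ΔT = +£124.95 billion, contributing k·(−c·ΔT) = (+£124.95 billion) / 0.81 ≈ +£154.3 billion.
Net ΔY = k(ΔG − c·ΔT) = (−£338.05 billion) / 0.81 ≈ −£417 billion.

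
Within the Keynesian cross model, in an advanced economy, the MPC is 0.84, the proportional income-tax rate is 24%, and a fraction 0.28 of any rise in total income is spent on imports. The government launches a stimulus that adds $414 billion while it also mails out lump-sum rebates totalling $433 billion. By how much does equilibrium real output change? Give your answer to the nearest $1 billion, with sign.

Expenditure multiplier = 1/(1 − c(1−t) + m) = 1/(1 − 0.84×0.76 + 0.28) = 1/0.6416 ≈ 1.559.
ΔG contributes k·ΔG = (+$414 billion) / 0.6416 ≈ +$645.3 billion.
ΔT of −$433 billion changes first-round spending by −c·ΔT = +$363.72 billion, contributing k·(−c·ΔT) = (+$363.72 billion) / 0.6416 ≈ +$566.9 billion.
Net ΔY = k(ΔG − c·ΔT) = (+$777.72 billion) / 0.6416 ≈ +$1,212 billion.

+$1,212 billion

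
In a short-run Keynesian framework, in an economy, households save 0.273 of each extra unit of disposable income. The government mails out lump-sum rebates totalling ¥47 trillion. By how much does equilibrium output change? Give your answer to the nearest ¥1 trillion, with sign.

MPC = 1 − MPS = 1 − 0.273 = 0.727.
A lump-sum tax change of −¥47 trillion shifts disposable income by +¥47 trillion; first-round consumption changes by −c × ΔT = −0.727 × (−¥47 trillion) = +¥34.169 trillion.
Expenditure multiplier = 1/(1 − MPC) = 1/(1 − 0.727) = 1/0.273 ≈ 3.663.
The tax multiplier is −c × k ≈ −2.663, so ΔY = k × (−c·ΔT) = (+¥34.169 trillion) / 0.273 ≈ +¥125 trillion.

+¥125 trillion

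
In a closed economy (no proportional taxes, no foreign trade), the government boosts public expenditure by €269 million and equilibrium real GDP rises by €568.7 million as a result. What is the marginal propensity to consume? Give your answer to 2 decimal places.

0.53

Implied spending multiplier k = ΔY/ΔG = 568.7/269 ≈ 2.1141.
Since k = 1/(1 − MPC), MPC = 1 − 1/k = 1 − ΔG/ΔY = 1 − 269/568.7 ≈ 0.53.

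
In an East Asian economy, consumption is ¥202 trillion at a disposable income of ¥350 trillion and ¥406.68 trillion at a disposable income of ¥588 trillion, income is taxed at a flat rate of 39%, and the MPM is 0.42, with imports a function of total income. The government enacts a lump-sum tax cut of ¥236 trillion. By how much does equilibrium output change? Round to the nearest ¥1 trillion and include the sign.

+¥227 trillion

MPC = ΔC/ΔYd = (406.68 − 202)/(588 − 350) = 204.68/238 = 0.86.
A lump-sum tax change of −¥236 trillion shifts disposable income by +¥236 trillion; first-round consumption changes by −c × ΔT = −0.86 × (−¥236 trillion) = +¥202.96 trillion.
Expenditure multiplier = 1/(1 − c(1−t) + m) = 1/(1 − 0.86×0.61 + 0.42) = 1/0.8954 ≈ 1.117.
The tax multiplier is −c × k ≈ −0.96, so ΔY = k × (−c·ΔT) = (+¥202.96 trillion) / 0.8954 ≈ +¥227 trillion.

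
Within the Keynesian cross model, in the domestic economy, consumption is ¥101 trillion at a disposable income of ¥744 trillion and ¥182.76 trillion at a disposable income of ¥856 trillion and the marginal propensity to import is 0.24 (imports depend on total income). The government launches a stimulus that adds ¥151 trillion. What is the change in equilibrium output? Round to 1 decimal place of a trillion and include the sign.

+¥296.1 trillion

MPC = ΔC/ΔYd = (182.76 − 101)/(856 − 744) = 81.76/112 = 0.73.
Spending multiplier = 1/(1 − c + m) = 1/(1 − 0.73 + 0.24) = 1/0.51 ≈ 1.961.
ΔY = k × ΔG = (+¥151 trillion) / 0.51 ≈ +¥296.1 trillion.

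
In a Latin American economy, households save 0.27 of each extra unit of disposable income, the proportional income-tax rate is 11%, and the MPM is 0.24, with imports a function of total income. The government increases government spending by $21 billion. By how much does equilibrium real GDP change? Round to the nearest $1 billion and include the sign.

MPC = 1 − MPS = 1 − 0.27 = 0.73.
Spending multiplier = 1/(1 − c(1−t) + m) = 1/(1 − 0.73×0.89 + 0.24) = 1/0.5903 ≈ 1.694.
ΔY = k × ΔG = (+$21 billion) / 0.5903 ≈ +$36 billion.

+$36 billion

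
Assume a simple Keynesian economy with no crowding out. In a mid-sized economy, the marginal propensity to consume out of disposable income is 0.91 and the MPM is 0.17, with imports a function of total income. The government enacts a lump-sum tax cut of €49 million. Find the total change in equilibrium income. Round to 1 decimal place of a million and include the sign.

A lump-sum tax change of −€49 million shifts disposable income by +€49 million; first-round consumption changes by −c × ΔT = −0.91 × (−€49 million) = +€44.59 million.
Expenditure multiplier = 1/(1 − c + m) = 1/(1 − 0.91 + 0.17) = 1/0.26 ≈ 3.846.
The tax multiplier is −c × k = −3.5, so ΔY = k × (−c·ΔT) = (+€44.59 million) / 0.26 = +€171.5 million.

+€171.5 million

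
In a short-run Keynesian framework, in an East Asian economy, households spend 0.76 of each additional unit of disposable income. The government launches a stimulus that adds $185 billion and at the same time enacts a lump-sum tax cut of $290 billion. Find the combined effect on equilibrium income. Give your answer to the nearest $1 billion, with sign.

Expenditure multiplier = 1/(1 − MPC) = 1/(1 − 0.76) = 1/0.24 ≈ 4.167.
ΔG contributes k·ΔG = (+$185 billion) / 0.24 ≈ +$770.8 billion.
ΔT of −$290 billion changes first-round spending by −c·ΔT = +$220.4 billion, contributing k·(−c·ΔT) = (+$220.4 billion) / 0.24 ≈ +$918.3 billion.
Net ΔY = k(ΔG − c·ΔT) = (+$405.4 billion) / 0.24 ≈ +$1,689 billion.

+$1,689 billion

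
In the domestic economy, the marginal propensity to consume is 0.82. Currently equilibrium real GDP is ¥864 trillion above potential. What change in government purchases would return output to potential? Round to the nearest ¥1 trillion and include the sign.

−¥156 trillion

Spending multiplier = 1/(1 − MPC) = 1/(1 − 0.82) = 1/0.18 ≈ 5.556.
Need ΔY = −¥864 trillion, so ΔG = ΔY/k = (−¥864 trillion) × 0.18 ≈ −¥156 trillion.
The government should cut government purchases by ¥156 trillion.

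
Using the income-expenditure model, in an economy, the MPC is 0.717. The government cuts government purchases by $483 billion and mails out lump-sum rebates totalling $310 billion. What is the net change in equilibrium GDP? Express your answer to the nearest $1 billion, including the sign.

−$921 billion

Expenditure multiplier = 1/(1 − MPC) = 1/(1 − 0.717) = 1/0.283 ≈ 3.534.
ΔG contributes k·ΔG = (−$483 billion) / 0.283 ≈ −$1,706.7 billion.
ΔT of −$310 billion changes first-round spending by −c·ΔT = +$222.27 billion, contributing k·(−c·ΔT) = (+$222.27 billion) / 0.283 ≈ +$785.4 billion.
Net ΔY = k(ΔG − c·ΔT) = (−$260.73 billion) / 0.283 ≈ −$921 billion.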